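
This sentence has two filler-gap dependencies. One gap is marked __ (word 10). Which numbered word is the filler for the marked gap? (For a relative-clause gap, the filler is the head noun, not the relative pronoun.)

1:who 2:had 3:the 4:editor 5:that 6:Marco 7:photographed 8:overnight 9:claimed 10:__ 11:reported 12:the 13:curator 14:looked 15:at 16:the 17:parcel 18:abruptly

1

The marked gap is the subject of "reported".
Its filler is the fronted wh-phrase "who", at word 1.
(The other dependency links word 4 to a gap after word 7.)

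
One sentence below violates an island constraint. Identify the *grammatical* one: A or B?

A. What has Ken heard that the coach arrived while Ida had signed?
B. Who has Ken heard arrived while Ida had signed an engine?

B

In A, the wh-phrase is extracted from inside an adjunct island (introduced by "while"), which blocks movement.
In B, the extraction path crosses only that-complement boundaries, which are transparent.
So B is grammatical.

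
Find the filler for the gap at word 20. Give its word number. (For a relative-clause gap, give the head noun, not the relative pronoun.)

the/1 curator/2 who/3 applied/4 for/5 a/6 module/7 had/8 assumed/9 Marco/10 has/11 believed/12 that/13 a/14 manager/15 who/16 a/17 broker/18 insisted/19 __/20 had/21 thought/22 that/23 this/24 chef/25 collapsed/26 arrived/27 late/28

15

The gap at 20 is the subject of "thought", inside a relative clause.
The relative pronoun is "who" (word 16); it is bound by the head noun immediately before it.
Its filler is the head noun "manager", at word 15.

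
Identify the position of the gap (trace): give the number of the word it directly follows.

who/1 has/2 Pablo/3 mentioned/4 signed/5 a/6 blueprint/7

The displaced element is "who" (word 1).
It is linked across 1 clause boundary (Ø).
It functions as the subject of "signed", so the gap sits immediately after word 4 ("mentioned").
Base order: Pablo has mentioned that who signed a blueprint.

4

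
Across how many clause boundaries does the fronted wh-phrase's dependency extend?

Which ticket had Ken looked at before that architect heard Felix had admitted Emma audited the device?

0

"which ticket" originates inside the matrix clause — no clause boundary is crossed.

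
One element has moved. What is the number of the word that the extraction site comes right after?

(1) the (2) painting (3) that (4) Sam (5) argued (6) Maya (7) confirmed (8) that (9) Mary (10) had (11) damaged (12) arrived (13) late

11

The displaced element is "the painting" (word 2).
It is linked across 2 clause boundaries (Ø → that).
It functions as the direct object of "damaged", so the gap sits immediately after word 11 ("damaged").
Base order: Sam argued Maya confirmed that Mary had damaged the painting.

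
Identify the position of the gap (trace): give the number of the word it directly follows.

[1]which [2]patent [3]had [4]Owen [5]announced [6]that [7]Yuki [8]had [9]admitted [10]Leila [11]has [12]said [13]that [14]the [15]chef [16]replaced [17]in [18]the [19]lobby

16

The displaced element is "which patent" (word 2).
It is linked across 3 clause boundaries (that → Ø → that).
It functions as the direct object of "replaced", so the gap sits immediately after word 16 ("replaced").
Base order: Owen had announced that Yuki had admitted Leila has said that the chef replaced which patent in the lobby.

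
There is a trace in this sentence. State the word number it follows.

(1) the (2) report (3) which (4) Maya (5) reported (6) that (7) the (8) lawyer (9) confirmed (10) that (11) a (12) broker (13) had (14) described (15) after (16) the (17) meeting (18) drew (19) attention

The displaced element is "the report" (word 2).
It is linked across 2 clause boundaries (that → that).
It functions as the direct object of "described", so the gap sits immediately after word 14 ("described").
Base order: Maya reported that the lawyer confirmed that a broker had described the report after the meeting.

14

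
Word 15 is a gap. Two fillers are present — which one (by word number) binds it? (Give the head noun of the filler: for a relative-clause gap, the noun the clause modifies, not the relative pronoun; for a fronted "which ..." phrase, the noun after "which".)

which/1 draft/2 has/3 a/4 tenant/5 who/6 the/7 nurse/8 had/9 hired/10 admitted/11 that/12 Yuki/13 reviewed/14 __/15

2

The marked gap is the direct object of "reviewed".
Its filler is the fronted wh-phrase "which draft", at word 2.
(The other dependency links word 5 to a gap after word 10.)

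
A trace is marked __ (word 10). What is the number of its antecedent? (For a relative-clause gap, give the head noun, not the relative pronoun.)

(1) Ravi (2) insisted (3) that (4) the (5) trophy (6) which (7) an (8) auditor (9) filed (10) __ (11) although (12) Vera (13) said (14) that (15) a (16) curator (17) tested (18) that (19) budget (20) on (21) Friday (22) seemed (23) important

The gap at 10 is the object of "filed", inside a relative clause.
The relative pronoun is "which" (word 6); it is bound by the head noun immediately before it.
Its filler is the head noun "trophy", at word 5.

5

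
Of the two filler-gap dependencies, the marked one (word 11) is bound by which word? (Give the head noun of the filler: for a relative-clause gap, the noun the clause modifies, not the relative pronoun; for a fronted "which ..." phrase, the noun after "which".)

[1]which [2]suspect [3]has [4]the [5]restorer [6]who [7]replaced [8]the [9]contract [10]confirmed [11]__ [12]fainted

The marked gap is the subject of "fainted".
Its filler is the fronted wh-phrase "which suspect", at word 2.
(The other dependency links word 5 to a gap after word 6.)

2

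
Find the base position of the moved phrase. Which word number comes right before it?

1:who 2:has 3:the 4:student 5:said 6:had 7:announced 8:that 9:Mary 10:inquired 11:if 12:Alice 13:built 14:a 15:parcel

The displaced element is "who" (word 1).
It is linked across 1 clause boundary (Ø).
It functions as the subject of "announced", so the gap sits immediately after word 5 ("said").
Base order: The student has said who had announced that Mary inquired if Alice built a parcel.

5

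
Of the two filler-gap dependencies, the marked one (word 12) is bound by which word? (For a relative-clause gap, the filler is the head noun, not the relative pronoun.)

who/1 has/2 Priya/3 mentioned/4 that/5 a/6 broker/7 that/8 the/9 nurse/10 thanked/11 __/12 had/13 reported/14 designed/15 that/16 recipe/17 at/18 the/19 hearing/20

7

The marked gap is inside the relative clause, the direct object of "thanked".
Its filler is the head noun "broker" (via "that"), at word 7.
(The other dependency links word 1 to a gap after word 14.)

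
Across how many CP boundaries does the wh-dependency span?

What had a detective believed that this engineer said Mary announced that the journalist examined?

3

"what" is extracted from the object of "examined".
Boundaries crossed, outermost first: [that], [Ø], [that] — 3 in total.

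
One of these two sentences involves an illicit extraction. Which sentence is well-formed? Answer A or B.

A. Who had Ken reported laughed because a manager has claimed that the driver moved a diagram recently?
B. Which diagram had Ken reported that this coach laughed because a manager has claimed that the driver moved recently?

A

In B, the wh-phrase is extracted from inside an adjunct island (introduced by "because"), which blocks movement.
In A, the extraction path crosses only that-complement boundaries, which are transparent.
So A is grammatical.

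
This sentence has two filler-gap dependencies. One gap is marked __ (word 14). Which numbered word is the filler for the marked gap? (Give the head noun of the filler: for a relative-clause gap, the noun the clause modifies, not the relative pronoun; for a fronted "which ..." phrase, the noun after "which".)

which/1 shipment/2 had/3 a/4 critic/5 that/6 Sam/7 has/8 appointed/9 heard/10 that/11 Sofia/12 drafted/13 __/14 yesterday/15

The marked gap is the direct object of "drafted".
Its filler is the fronted wh-phrase "which shipment", at word 2.
(The other dependency links word 5 to a gap after word 9.)

2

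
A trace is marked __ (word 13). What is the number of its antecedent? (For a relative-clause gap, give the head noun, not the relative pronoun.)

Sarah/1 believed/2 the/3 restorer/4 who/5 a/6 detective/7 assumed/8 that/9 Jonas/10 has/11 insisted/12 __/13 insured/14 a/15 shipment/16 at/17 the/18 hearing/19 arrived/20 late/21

The gap at 13 is the subject of "insured", inside a relative clause.
The relative pronoun is "who" (word 5); it is bound by the head noun immediately before it.
Its filler is the head noun "restorer", at word 4.

4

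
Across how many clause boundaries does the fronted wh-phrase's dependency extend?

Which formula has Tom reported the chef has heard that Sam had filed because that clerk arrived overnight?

"which formula" is extracted from the object of "filed".
Boundaries crossed, outermost first: [Ø], [that] — 2 in total.

2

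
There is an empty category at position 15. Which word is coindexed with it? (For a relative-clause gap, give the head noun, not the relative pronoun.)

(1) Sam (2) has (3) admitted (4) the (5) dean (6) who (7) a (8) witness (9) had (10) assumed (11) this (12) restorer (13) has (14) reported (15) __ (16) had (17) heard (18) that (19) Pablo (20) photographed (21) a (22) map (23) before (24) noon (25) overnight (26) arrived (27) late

The gap at 15 is the subject of "heard", inside a relative clause.
The relative pronoun is "who" (word 6); it is bound by the head noun immediately before it.
Its filler is the head noun "dean", at word 5.

5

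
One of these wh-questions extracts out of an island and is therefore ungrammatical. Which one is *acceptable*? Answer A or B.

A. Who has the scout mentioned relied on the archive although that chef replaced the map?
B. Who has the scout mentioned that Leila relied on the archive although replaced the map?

In B, the wh-phrase is extracted from inside an adjunct island (introduced by "although"), which blocks movement.
In A, the extraction path crosses only that-complement boundaries, which are transparent.
So A is grammatical.

A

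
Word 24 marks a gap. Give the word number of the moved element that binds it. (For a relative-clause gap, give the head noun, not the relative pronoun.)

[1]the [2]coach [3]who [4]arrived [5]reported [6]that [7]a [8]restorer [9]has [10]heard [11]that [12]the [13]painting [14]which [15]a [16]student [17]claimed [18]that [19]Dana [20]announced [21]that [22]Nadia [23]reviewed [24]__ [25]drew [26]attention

The gap at 24 is the object of "reviewed", inside a relative clause.
The relative pronoun is "which" (word 14); it is bound by the head noun immediately before it.
Its filler is the head noun "painting", at word 13.

13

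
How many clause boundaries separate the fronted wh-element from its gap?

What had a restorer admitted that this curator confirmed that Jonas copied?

"what" is extracted from the object of "copied".
Boundaries crossed, outermost first: [that], [that] — 2 in total.

2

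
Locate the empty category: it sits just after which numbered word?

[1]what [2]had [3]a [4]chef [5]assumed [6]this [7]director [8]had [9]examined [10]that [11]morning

9

The displaced element is "what" (word 1).
It is linked across 1 clause boundary (Ø).
It functions as the direct object of "examined", so the gap sits immediately after word 9 ("examined").
Base order: A chef had assumed this director had examined what that morning.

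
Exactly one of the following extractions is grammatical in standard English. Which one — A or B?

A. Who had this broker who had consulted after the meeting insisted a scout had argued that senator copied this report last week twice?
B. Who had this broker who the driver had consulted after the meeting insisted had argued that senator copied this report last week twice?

B

In A, the wh-phrase is extracted from inside a complex-NP island (relative clause) (introduced by "who"), which blocks movement.
In B, the extraction path crosses only that-complement boundaries, which are transparent.
So B is grammatical.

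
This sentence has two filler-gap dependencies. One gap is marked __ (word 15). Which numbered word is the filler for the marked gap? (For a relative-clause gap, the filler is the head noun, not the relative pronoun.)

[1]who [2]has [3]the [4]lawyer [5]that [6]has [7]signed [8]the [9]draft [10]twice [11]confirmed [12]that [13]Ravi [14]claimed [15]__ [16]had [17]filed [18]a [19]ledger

1

The marked gap is the subject of "filed".
Its filler is the fronted wh-phrase "who", at word 1.
(The other dependency links word 4 to a gap after word 5.)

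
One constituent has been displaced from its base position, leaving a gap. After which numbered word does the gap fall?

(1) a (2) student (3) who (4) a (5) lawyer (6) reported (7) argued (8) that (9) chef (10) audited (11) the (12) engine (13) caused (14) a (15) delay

6

The displaced element is "a student" (word 2).
It is linked across 1 clause boundary (Ø).
It functions as the subject of "argued", so the gap sits immediately after word 6 ("reported").
Base order: A lawyer reported that a student argued that chef audited the engine.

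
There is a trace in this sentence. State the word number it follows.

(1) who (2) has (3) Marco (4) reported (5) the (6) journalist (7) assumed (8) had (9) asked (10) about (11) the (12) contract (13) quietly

7

The displaced element is "who" (word 1).
It is linked across 2 clause boundaries (Ø → Ø).
It functions as the subject of "asked", so the gap sits immediately after word 7 ("assumed").
Base order: Marco has reported the journalist assumed that who had asked about the contract quietly.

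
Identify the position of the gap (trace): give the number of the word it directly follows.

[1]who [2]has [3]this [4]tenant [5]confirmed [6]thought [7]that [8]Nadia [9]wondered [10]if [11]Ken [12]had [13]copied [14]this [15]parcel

The displaced element is "who" (word 1).
It is linked across 1 clause boundary (Ø).
It functions as the subject of "thought", so the gap sits immediately after word 5 ("confirmed").
Base order: This tenant has confirmed who thought that Nadia wondered if Ken had copied this parcel.

5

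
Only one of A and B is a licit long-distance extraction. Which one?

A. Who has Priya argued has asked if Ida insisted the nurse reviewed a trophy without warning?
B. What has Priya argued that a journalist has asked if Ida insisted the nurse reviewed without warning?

In B, the wh-phrase is extracted from inside a wh-island (introduced by "if"), which blocks movement.
In A, the extraction path crosses only that-complement boundaries, which are transparent.
So A is grammatical.

A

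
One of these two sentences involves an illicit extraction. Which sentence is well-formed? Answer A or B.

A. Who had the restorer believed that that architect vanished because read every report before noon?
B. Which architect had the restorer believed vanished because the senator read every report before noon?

In A, the wh-phrase is extracted from inside an adjunct island (introduced by "because"), which blocks movement.
In B, the extraction path crosses only that-complement boundaries, which are transparent.
So B is grammatical.

B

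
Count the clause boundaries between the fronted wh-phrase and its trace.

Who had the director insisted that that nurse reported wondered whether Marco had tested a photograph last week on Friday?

2

"who" is extracted from the subject of "wondered".
Boundaries crossed, outermost first: [that], [Ø] — 2 in total.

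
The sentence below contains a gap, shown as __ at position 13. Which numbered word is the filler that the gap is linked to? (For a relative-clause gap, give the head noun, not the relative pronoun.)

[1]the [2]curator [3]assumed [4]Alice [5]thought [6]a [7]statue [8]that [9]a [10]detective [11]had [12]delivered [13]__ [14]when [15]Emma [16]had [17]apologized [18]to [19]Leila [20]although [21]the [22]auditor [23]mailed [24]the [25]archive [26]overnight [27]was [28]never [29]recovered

The gap at 13 is the object of "delivered", inside a relative clause.
The relative pronoun is "that" (word 8); it is bound by the head noun immediately before it.
Its filler is the head noun "statue", at word 7.

7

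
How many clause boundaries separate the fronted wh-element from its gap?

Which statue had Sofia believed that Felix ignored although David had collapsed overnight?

1

"which statue" is extracted from the object of "ignored".
Boundaries crossed, outermost first: [that] — 1 in total.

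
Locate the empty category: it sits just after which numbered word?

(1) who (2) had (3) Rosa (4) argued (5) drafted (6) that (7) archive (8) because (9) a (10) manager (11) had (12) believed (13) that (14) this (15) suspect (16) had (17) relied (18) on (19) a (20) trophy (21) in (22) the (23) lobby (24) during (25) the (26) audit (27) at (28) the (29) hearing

4

The displaced element is "who" (word 1).
It is linked across 1 clause boundary (Ø).
It functions as the subject of "drafted", so the gap sits immediately after word 4 ("argued").
Base order: Rosa had argued who drafted that archive because a manager had believed that this suspect had relied on a trophy in the lobby during the audit at the hearing.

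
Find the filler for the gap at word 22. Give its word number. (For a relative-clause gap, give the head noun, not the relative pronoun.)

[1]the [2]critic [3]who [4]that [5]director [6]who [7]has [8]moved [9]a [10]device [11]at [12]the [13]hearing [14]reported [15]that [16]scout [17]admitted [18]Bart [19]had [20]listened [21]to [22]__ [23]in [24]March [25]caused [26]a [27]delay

The gap at 22 is the prepositional object of "listened", inside a relative clause.
The relative pronoun is "who" (word 3); it is bound by the head noun immediately before it.
Its filler is the head noun "critic", at word 2.

2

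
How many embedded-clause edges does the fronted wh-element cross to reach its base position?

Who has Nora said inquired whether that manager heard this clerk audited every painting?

1

"who" is extracted from the subject of "inquired".
Boundaries crossed, outermost first: [Ø] — 1 in total.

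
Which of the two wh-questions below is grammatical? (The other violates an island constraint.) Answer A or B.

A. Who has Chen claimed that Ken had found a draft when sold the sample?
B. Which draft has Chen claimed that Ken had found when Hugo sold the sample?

B

In A, the wh-phrase is extracted from inside an adjunct island (introduced by "when"), which blocks movement.
In B, the extraction path crosses only that-complement boundaries, which are transparent.
So B is grammatical.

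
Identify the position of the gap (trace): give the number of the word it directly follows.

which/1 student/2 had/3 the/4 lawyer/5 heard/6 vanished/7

The displaced element is "which student" (word 2).
It is linked across 1 clause boundary (Ø).
It functions as the subject of "vanished", so the gap sits immediately after word 6 ("heard").
Base order: The lawyer had heard that which student vanished.

6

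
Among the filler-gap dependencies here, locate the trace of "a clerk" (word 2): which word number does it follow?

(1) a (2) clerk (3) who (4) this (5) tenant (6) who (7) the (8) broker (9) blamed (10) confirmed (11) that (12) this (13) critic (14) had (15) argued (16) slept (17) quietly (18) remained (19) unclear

The displaced element is "a clerk" (word 2).
It is linked across 2 clause boundaries (that → Ø).
It functions as the subject of "slept", so the gap sits immediately after word 15 ("argued").
Base order: This tenant who the broker blamed confirmed that this critic had argued that a clerk slept quietly.

15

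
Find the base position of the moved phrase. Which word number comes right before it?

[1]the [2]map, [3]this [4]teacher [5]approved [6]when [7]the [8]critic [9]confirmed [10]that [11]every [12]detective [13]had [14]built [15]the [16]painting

The displaced element is "the map" (word 2).
It functions as the direct object of "approved", so the gap sits immediately after word 5 ("approved").
Base order: This teacher approved the map when the critic confirmed that every detective had built the painting.

5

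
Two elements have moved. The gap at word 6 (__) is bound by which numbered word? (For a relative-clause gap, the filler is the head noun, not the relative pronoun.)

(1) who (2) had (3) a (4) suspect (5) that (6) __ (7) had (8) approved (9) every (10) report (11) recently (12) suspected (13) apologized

4

The marked gap is inside the relative clause, the subject of "approved".
Its filler is the head noun "suspect" (via "that"), at word 4.
(The other dependency links word 1 to a gap after word 12.)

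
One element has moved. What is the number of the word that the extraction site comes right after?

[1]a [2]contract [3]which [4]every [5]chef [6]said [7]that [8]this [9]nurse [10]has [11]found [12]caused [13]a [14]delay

The displaced element is "a contract" (word 2).
It is linked across 1 clause boundary (that).
It functions as the direct object of "found", so the gap sits immediately after word 11 ("found").
Base order: Every chef said that this nurse has found a contract.

11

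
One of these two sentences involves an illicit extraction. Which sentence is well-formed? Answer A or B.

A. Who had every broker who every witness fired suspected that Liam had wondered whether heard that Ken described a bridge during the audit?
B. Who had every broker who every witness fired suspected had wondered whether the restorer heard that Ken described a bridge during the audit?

In A, the wh-phrase is extracted from inside a wh-island (introduced by "whether"), which blocks movement.
In B, the extraction path crosses only that-complement boundaries, which are transparent.
So B is grammatical.

B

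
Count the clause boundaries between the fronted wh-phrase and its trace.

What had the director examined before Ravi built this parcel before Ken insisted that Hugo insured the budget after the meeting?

0

"what" originates inside the matrix clause — no clause boundary is crossed.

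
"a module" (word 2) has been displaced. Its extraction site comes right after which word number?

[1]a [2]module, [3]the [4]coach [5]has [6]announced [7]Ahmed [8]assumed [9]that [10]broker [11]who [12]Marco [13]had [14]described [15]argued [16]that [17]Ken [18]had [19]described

19

The displaced element is "a module" (word 2).
It is linked across 3 clause boundaries (Ø → Ø → that).
It functions as the direct object of "described", so the gap sits immediately after word 19 ("described").
Base order: The coach has announced Ahmed assumed that broker who Marco had described argued that Ken had described a module.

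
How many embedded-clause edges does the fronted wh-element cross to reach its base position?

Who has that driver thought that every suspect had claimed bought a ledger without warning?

2

"who" is extracted from the subject of "bought".
Boundaries crossed, outermost first: [that], [Ø] — 2 in total.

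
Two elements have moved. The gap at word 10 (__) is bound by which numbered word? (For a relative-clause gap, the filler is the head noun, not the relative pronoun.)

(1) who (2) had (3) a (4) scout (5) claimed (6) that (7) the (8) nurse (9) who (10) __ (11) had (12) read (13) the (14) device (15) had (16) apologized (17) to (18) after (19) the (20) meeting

8

The marked gap is inside the relative clause, the subject of "read".
Its filler is the head noun "nurse" (via "who"), at word 8.
(The other dependency links word 1 to a gap after word 17.)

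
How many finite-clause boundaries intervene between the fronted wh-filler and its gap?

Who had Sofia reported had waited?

"who" is extracted from the subject of "waited".
Boundaries crossed, outermost first: [Ø] — 1 in total.

1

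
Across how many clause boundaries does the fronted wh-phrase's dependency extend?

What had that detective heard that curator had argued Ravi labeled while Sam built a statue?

"what" is extracted from the object of "labeled".
Boundaries crossed, outermost first: [Ø], [Ø] — 2 in total.

2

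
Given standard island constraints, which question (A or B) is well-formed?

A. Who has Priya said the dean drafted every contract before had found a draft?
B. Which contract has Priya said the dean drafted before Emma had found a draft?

In A, the wh-phrase is extracted from inside an adjunct island (introduced by "before"), which blocks movement.
In B, the extraction path crosses only that-complement boundaries, which are transparent.
So B is grammatical.

B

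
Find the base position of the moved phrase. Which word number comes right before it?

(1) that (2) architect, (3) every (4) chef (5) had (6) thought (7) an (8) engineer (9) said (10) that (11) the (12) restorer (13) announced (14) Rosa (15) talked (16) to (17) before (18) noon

16

The displaced element is "that architect" (word 2).
It is linked across 3 clause boundaries (Ø → that → Ø).
It functions as the object of the preposition "to" of "talked", so the gap sits immediately after word 16 ("to").
Base order: Every chef had thought an engineer said that the restorer announced Rosa talked to that architect before noon.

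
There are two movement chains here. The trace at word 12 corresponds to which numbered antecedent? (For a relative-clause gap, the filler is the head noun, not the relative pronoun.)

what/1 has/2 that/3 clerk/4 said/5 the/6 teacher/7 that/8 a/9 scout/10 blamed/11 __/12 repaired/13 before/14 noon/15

7

The marked gap is inside the relative clause, the direct object of "blamed".
Its filler is the head noun "teacher" (via "that"), at word 7.
(The other dependency links word 1 to a gap after word 13.)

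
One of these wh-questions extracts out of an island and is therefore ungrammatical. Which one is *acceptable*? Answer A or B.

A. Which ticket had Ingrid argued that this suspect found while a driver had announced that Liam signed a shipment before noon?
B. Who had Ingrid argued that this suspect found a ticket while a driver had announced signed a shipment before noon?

A

In B, the wh-phrase is extracted from inside an adjunct island (introduced by "while"), which blocks movement.
In A, the extraction path crosses only that-complement boundaries, which are transparent.
So A is grammatical.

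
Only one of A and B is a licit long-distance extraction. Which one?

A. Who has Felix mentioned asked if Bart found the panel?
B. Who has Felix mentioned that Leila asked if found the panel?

In B, the wh-phrase is extracted from inside a wh-island (introduced by "if"), which blocks movement.
In A, the extraction path crosses only that-complement boundaries, which are transparent.
So A is grammatical.

A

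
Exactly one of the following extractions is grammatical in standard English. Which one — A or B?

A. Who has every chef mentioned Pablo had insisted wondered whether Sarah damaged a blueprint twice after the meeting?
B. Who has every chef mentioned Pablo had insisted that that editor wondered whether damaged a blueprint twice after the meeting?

A

In B, the wh-phrase is extracted from inside a wh-island (introduced by "whether"), which blocks movement.
In A, the extraction path crosses only that-complement boundaries, which are transparent.
So A is grammatical.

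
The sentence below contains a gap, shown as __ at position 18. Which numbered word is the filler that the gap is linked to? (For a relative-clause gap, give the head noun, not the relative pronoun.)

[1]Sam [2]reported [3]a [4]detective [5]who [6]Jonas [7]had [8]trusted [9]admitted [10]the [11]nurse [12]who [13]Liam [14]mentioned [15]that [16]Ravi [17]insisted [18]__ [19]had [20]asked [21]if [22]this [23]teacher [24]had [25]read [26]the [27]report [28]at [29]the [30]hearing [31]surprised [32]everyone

The gap at 18 is the subject of "asked", inside a relative clause.
The relative pronoun is "who" (word 12); it is bound by the head noun immediately before it.
Its filler is the head noun "nurse", at word 11.

11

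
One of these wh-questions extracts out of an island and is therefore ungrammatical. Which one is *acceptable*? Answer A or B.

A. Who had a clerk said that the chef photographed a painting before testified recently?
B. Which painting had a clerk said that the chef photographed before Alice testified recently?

B

In A, the wh-phrase is extracted from inside an adjunct island (introduced by "before"), which blocks movement.
In B, the extraction path crosses only that-complement boundaries, which are transparent.
So B is grammatical.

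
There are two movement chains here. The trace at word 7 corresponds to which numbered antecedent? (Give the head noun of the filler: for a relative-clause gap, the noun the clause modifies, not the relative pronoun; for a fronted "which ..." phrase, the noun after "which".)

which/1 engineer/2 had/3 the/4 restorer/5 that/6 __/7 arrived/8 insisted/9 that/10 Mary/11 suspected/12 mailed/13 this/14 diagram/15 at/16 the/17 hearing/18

The marked gap is inside the relative clause, the subject of "arrived".
Its filler is the head noun "restorer" (via "that"), at word 5.
(The other dependency links word 2 to a gap after word 12.)

5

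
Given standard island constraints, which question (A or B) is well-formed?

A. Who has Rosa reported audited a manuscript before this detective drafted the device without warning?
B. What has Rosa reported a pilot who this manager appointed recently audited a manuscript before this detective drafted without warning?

In B, the wh-phrase is extracted from inside an adjunct island (introduced by "before"), which blocks movement.
In A, the extraction path crosses only that-complement boundaries, which are transparent.
So A is grammatical.

A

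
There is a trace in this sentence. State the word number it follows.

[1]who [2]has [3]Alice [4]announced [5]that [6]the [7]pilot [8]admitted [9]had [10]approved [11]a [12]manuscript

8

The displaced element is "who" (word 1).
It is linked across 2 clause boundaries (that → Ø).
It functions as the subject of "approved", so the gap sits immediately after word 8 ("admitted").
Base order: Alice has announced that the pilot admitted that who had approved a manuscript.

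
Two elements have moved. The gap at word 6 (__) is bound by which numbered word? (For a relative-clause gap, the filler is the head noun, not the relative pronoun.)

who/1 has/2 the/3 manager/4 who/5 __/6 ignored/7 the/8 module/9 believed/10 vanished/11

4

The marked gap is inside the relative clause, the subject of "ignored".
Its filler is the head noun "manager" (via "who"), at word 4.
(The other dependency links word 1 to a gap after word 10.)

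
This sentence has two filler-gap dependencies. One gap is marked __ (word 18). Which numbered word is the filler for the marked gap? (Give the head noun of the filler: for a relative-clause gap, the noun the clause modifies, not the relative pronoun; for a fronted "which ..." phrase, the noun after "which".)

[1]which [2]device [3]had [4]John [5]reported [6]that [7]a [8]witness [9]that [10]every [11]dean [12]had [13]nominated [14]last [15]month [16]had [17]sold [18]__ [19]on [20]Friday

The marked gap is the direct object of "sold".
Its filler is the fronted wh-phrase "which device", at word 2.
(The other dependency links word 8 to a gap after word 13.)

2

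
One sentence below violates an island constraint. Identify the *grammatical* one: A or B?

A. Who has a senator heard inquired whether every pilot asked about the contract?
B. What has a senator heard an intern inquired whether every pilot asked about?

In B, the wh-phrase is extracted from inside a wh-island (introduced by "whether"), which blocks movement.
In A, the extraction path crosses only that-complement boundaries, which are transparent.
So A is grammatical.

A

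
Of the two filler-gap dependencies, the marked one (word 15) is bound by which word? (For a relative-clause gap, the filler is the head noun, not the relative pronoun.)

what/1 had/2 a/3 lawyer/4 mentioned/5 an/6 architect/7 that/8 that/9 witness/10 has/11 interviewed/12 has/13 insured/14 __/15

The marked gap is the direct object of "insured".
Its filler is the fronted wh-phrase "what", at word 1.
(The other dependency links word 7 to a gap after word 12.)

1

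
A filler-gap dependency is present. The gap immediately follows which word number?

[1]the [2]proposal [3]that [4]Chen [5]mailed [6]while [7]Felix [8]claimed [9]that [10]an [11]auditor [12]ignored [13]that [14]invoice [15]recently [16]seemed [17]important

The displaced element is "the proposal" (word 2).
It functions as the direct object of "mailed", so the gap sits immediately after word 5 ("mailed").
Base order: Chen mailed the proposal while Felix claimed that an auditor ignored that invoice recently.

5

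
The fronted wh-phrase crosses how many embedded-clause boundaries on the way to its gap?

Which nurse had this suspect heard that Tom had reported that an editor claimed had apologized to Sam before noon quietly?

"which nurse" is extracted from the subject of "apologized".
Boundaries crossed, outermost first: [that], [that], [Ø] — 3 in total.

3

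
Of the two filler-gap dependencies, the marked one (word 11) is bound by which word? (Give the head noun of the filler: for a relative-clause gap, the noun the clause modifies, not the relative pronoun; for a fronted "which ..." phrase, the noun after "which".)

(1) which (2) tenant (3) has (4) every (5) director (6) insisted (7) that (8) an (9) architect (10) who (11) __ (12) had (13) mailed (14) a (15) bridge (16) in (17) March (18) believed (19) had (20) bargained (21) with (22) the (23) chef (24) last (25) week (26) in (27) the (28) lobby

The marked gap is inside the relative clause, the subject of "mailed".
Its filler is the head noun "architect" (via "who"), at word 9.
(The other dependency links word 2 to a gap after word 18.)

9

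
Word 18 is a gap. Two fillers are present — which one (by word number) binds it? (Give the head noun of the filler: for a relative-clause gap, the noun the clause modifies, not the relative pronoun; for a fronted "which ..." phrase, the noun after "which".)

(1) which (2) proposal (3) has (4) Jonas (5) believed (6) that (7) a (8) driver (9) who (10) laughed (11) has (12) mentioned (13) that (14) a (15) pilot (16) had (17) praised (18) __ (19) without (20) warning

The marked gap is the direct object of "praised".
Its filler is the fronted wh-phrase "which proposal", at word 2.
(The other dependency links word 8 to a gap after word 9.)

2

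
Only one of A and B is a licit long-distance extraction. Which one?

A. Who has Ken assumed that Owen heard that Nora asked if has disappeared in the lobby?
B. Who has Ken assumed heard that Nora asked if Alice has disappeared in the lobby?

B

In A, the wh-phrase is extracted from inside a wh-island (introduced by "if"), which blocks movement.
In B, the extraction path crosses only that-complement boundaries, which are transparent.
So B is grammatical.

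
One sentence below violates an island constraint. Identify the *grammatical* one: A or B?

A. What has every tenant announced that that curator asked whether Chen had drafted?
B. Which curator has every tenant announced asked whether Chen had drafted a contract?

B

In A, the wh-phrase is extracted from inside a wh-island (introduced by "whether"), which blocks movement.
In B, the extraction path crosses only that-complement boundaries, which are transparent.
So B is grammatical.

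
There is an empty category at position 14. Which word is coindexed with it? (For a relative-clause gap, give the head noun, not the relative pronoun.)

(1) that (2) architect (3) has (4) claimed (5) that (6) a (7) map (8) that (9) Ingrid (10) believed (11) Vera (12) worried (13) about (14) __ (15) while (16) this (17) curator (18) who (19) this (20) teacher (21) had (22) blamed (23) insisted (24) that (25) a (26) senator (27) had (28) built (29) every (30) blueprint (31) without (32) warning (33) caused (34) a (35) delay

7

The gap at 14 is the prepositional object of "worried", inside a relative clause.
The relative pronoun is "that" (word 8); it is bound by the head noun immediately before it.
Its filler is the head noun "map", at word 7.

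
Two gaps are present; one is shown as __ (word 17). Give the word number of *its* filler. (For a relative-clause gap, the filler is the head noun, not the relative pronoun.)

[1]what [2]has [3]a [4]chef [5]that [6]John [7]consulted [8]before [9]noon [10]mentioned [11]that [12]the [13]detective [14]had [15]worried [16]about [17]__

The marked gap is the object of the preposition "about" of "worried".
Its filler is the fronted wh-phrase "what", at word 1.
(The other dependency links word 4 to a gap after word 7.)

1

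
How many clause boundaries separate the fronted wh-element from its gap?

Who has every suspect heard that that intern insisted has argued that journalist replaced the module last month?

2

"who" is extracted from the subject of "argued".
Boundaries crossed, outermost first: [that], [Ø] — 2 in total.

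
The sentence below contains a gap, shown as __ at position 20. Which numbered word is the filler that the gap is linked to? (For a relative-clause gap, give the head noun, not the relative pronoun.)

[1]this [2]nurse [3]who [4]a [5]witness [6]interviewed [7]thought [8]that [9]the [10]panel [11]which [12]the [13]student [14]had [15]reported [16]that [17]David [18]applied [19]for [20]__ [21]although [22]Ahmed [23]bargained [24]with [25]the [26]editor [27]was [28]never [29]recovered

The gap at 20 is the prepositional object of "applied", inside a relative clause.
The relative pronoun is "which" (word 11); it is bound by the head noun immediately before it.
Its filler is the head noun "panel", at word 10.

10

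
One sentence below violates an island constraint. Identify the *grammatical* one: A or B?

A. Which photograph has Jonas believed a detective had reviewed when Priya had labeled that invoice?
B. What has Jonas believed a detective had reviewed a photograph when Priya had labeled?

A

In B, the wh-phrase is extracted from inside an adjunct island (introduced by "when"), which blocks movement.
In A, the extraction path crosses only that-complement boundaries, which are transparent.
So A is grammatical.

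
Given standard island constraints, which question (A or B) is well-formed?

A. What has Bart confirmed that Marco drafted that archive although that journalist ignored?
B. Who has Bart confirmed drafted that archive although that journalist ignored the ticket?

B

In A, the wh-phrase is extracted from inside an adjunct island (introduced by "although"), which blocks movement.
In B, the extraction path crosses only that-complement boundaries, which are transparent.
So B is grammatical.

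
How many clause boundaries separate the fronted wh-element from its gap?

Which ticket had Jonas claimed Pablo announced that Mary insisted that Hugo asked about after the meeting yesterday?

3

"which ticket" is extracted from the PP object of "asked".
Boundaries crossed, outermost first: [Ø], [that], [that] — 3 in total.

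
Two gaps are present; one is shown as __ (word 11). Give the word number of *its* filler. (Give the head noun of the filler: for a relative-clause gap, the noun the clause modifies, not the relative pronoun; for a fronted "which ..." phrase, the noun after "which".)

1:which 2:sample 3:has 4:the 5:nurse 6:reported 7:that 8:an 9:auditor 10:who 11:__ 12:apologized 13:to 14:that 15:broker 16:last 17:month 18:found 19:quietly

The marked gap is inside the relative clause, the subject of "apologized".
Its filler is the head noun "auditor" (via "who"), at word 9.
(The other dependency links word 2 to a gap after word 18.)

9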